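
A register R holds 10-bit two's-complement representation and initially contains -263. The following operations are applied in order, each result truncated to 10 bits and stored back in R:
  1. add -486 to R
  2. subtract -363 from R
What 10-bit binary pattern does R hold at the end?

1001111110

Start: R = -263 = 1011111001.
R = -263 + (-486) = -749; wraps to 275 = 0100010011
R = 275 − (-363) = 638; wraps to -386 = 1001111110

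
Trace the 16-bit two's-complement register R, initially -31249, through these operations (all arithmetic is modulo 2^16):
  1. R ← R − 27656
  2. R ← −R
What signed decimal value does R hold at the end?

Start: R = -31249 = 1000010111101111.
R = -31249 − 27656 = -58905; wraps to 6631 = 0001100111100111
R = −(6631) = -6631 = 1110011000011001

-6631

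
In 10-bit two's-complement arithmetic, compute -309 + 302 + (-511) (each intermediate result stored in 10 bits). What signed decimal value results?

506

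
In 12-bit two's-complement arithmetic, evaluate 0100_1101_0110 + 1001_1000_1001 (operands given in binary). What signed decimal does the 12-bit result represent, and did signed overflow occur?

-417; no overflow

0100_1101_0110 → 010011010110 = 1238 (signed)
1001_1000_1001 → 100110001001 = -1655 (signed)
  010011010110
+ 100110001001
= 111001011111
Result 111001011111: MSB = 1 → 3679 − 4096 = -417.
Addends have opposite signs, so signed overflow cannot occur.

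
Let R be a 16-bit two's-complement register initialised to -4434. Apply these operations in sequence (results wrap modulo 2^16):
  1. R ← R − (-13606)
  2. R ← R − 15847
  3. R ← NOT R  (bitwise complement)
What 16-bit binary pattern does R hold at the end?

Start: R = -4434 = 1110111010101110.
R = -4434 − (-13606) = 9172 = 0010001111010100
R = 9172 − 15847 = -6675 = 1110010111101101
R = NOT 1110010111101101 = 0001101000010010 = 6674

0001101000010010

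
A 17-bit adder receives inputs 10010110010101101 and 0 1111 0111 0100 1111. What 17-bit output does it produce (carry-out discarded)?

00010001111111100

  10010110010101101
+ 01111011101001111
= 00010001111111100  (discard carry-out 1)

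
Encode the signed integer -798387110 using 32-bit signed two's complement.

|-798387110| = 798387110 = 00101111100101100110101110100110 in 32 bits.
Invert the bits: 11010000011010011001010001011001. Add 1: 11010000011010011001010001011010.
Check: 11010000011010011001010001011010 reads as 3496580186 − 4294967296 = -798387110.

11010000011010011001010001011010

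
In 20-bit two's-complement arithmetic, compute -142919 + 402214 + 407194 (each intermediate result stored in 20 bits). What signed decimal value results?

-382087

-142919 + 402214 = 259295 (00111111010011011111)
259295 + 407194 = 666489 → wraps to -382087 (10100010101101111001)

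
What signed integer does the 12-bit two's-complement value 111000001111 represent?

MSB is 1, so the value is negative.
Invert: 000111110000. Add 1: 000111110001 = 497. So the value is −497.

-497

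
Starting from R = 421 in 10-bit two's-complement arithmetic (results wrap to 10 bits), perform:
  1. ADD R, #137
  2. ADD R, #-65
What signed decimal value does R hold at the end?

493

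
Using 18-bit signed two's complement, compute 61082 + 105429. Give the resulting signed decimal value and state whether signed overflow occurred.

-95633; overflow

61082 → 001110111010011010
105429 → 011001101111010101
  001110111010011010
+ 011001101111010101
= 101000101001101111
Result 101000101001101111: MSB = 1 → 166511 − 262144 = -95633.
Both addends are non-negative but the stored result is negative: signed overflow. The true value 61082 + 105429 = 166511 lies outside [-131072, 131071].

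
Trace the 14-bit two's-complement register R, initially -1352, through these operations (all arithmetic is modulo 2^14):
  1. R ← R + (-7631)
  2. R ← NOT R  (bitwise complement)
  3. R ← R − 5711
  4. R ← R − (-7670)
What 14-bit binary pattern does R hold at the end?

10101010111101

Start: R = -1352 = 11101010111000.
R = -1352 + (-7631) = -8983; wraps to 7401 = 01110011101001
R = NOT 01110011101001 = 10001100010110 = -7402
R = -7402 − 5711 = -13113; wraps to 3271 = 00110011000111
R = 3271 − (-7670) = 10941; wraps to -5443 = 10101010111101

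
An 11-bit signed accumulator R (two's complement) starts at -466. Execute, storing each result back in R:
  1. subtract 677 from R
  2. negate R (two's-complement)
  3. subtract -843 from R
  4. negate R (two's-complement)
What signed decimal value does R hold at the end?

Start: R = -466 = 11000101110.
R = -466 − 677 = -1143; wraps to 905 = 01110001001
R = −(905) = -905 = 10001110111
R = -905 − (-843) = -62 = 11111000010
R = −(-62) = 62 = 00000111110

62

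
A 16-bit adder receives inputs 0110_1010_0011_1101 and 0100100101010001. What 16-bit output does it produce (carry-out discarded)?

  0110101000111101
+ 0100100101010001
= 1011001110001110

1011001110001110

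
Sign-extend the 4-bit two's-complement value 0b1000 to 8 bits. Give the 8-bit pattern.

11111000

MSB of 1000 is 1; replicate it into the new high bits.
1111|1000 → 11111000 (still -8).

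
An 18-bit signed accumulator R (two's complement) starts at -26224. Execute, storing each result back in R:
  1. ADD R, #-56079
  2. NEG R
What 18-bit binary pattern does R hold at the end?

010100000101111111

Start: R = -26224 = 111001100110010000.
R = -26224 + (-56079) = -82303 = 101011111010000001
R = −(-82303) = 82303 = 010100000101111111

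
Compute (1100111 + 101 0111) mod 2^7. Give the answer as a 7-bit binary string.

0111110

  1100111
+ 1010111
= 0111110  (discard carry-out 1)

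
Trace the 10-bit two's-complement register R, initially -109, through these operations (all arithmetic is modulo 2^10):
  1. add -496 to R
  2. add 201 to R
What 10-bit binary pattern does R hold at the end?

1001101100

Start: R = -109 = 1110010011.
R = -109 + (-496) = -605; wraps to 419 = 0110100011
R = 419 + 201 = 620; wraps to -404 = 1001101100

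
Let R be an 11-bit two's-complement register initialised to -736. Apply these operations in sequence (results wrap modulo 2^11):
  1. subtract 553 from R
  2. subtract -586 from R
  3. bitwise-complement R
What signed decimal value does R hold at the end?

702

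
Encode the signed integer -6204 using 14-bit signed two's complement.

10011111000100

|-6204| = 6204 = 01100000111100 in 14 bits.
Invert the bits: 10011111000011. Add 1: 10011111000100.
Check: 10011111000100 reads as 10180 − 16384 = -6204.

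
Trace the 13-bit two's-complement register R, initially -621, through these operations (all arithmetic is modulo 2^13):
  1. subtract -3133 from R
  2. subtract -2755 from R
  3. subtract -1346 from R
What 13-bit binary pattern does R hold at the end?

Start: R = -621 = 1110110010011.
R = -621 − (-3133) = 2512 = 0100111010000
R = 2512 − (-2755) = 5267; wraps to -2925 = 1010010010011
R = -2925 − (-1346) = -1579 = 1100111010101

1100111010101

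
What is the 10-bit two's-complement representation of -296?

1011011000

|-296| = 296 = 0100101000 in 10 bits.
Invert the bits: 1011010111. Add 1: 1011011000.
Check: 1011011000 reads as 728 − 1024 = -296.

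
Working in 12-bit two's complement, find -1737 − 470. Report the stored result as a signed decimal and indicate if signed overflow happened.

-1737 → 100100110111
470 → 000111010110
Subtract via negate-and-add: invert 000111010110 + 1 = 111000101010 (i.e. -470).
  100100110111
+ 111000101010
= 011101100001  (discard carry-out 1)
Result 011101100001: MSB = 0 → value 1889.
Both addends (after negating the subtrahend) are negative but the stored result is non-negative: signed overflow. The true value -1737 − 470 = -2207 lies outside [-2048, 2047].

1889; overflow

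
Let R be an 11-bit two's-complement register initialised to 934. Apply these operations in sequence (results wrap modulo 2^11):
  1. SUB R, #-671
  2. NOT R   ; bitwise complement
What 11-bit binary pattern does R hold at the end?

00110111010

Start: R = 934 = 01110100110.
R = 934 − (-671) = 1605; wraps to -443 = 11001000101
R = NOT 11001000101 = 00110111010 = 442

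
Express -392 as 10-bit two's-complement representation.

|-392| = 392 = 0110001000 in 10 bits.
Invert the bits: 1001110111. Add 1: 1001111000.

1001111000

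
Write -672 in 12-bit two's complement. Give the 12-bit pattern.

|-672| = 672 = 001010100000 in 12 bits.
Invert the bits: 110101011111. Add 1: 110101100000.
Check: 110101100000 reads as 3424 − 4096 = -672.

110101100000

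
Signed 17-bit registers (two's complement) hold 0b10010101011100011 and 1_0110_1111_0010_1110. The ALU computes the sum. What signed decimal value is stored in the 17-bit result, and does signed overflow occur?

39441; overflow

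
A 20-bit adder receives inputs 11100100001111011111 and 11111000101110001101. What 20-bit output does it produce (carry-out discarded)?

11011100111101101100

  11100100001111011111
+ 11111000101110001101
= 11011100111101101100  (discard carry-out 1)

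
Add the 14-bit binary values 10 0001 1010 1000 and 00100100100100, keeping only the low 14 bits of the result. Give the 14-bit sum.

10101011001100

  10000110101000
+ 00100100100100
= 10101011001100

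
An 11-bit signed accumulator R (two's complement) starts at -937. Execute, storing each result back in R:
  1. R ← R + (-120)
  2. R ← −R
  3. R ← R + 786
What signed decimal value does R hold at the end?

-205

Start: R = -937 = 10001010111.
R = -937 + (-120) = -1057; wraps to 991 = 01111011111
R = −(991) = -991 = 10000100001
R = -991 + 786 = -205 = 11100110011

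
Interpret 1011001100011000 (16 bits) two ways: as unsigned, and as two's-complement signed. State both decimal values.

unsigned = 45848, signed = -19688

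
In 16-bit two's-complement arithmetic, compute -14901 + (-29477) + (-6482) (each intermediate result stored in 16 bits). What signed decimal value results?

-14901 + (-29477) = -44378 → wraps to 21158 (0101001010100110)
21158 + (-6482) = 14676 (0011100101010100)

14676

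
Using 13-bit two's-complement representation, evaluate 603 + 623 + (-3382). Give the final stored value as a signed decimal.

603 + 623 = 1226 (0010011001010)
1226 + (-3382) = -2156 (1011110010100)

-2156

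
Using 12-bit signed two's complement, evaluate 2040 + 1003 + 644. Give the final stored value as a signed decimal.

-409

2040 + 1003 = 3043 → wraps to -1053 (101111100011)
-1053 + 644 = -409 (111001100111)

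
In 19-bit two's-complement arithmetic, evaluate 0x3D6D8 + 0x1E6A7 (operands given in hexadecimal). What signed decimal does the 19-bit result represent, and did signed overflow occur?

-148097; overflow

0x3D6D8 = 0111101011011011000 = 251608 (signed)
0x1E6A7 = 0011110011010100111 = 124583 (signed)
  0111101011011011000
+ 0011110011010100111
= 1011011110101111111
Result 1011011110101111111: MSB = 1 → 376191 − 524288 = -148097.
Both addends are non-negative but the stored result is negative: signed overflow. The true value 251608 + 124583 = 376191 lies outside [-262144, 262143].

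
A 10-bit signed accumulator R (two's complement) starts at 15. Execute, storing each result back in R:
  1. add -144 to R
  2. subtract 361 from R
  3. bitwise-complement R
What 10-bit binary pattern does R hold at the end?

Start: R = 15 = 0000001111.
R = 15 + (-144) = -129 = 1101111111
R = -129 − 361 = -490 = 1000010110
R = NOT 1000010110 = 0111101001 = 489

0111101001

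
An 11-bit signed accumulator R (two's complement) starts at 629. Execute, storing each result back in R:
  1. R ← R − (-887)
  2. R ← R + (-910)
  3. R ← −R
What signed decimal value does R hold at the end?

Start: R = 629 = 01001110101.
R = 629 − (-887) = 1516; wraps to -532 = 10111101100
R = -532 + (-910) = -1442; wraps to 606 = 01001011110
R = −(606) = -606 = 10110100010

-606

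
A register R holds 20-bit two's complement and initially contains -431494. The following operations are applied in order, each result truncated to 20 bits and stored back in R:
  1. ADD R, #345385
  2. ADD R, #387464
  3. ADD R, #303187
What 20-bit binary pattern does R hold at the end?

10010011100101111110

Start: R = -431494 = 10010110101001111010.
R = -431494 + 345385 = -86109 = 11101010111110100011
R = -86109 + 387464 = 301355 = 01001001100100101011
R = 301355 + 303187 = 604542; wraps to -444034 = 10010011100101111110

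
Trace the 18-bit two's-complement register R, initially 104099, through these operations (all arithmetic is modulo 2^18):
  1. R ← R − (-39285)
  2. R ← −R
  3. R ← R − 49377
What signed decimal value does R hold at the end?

69383

Start: R = 104099 = 011001011010100011.
R = 104099 − (-39285) = 143384; wraps to -118760 = 100011000000011000
R = −(-118760) = 118760 = 011100111111101000
R = 118760 − 49377 = 69383 = 010000111100000111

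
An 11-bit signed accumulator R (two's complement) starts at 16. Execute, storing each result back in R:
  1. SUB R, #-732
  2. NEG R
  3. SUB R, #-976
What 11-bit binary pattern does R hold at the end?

Start: R = 16 = 00000010000.
R = 16 − (-732) = 748 = 01011101100
R = −(748) = -748 = 10100010100
R = -748 − (-976) = 228 = 00011100100

00011100100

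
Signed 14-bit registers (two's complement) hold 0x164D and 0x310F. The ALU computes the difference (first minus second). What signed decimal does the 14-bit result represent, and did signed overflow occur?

-6850; overflow

0x164D = 01011001001101 = 5709 (signed)
0x310F = 11000100001111 = -3825 (signed)
Subtract via negate-and-add: invert 11000100001111 + 1 = 00111011110001 (i.e. 3825).
  01011001001101
+ 00111011110001
= 10010100111110
Result 10010100111110: MSB = 1 → 9534 − 16384 = -6850.
Both addends (after negating the subtrahend) are non-negative but the stored result is negative: signed overflow. The true value 5709 − (-3825) = 9534 lies outside [-8192, 8191].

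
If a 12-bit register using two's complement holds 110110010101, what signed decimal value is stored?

-619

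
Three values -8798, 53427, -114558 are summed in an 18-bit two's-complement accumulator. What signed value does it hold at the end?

-8798 + 53427 = 44629 (001010111001010101)
44629 + (-114558) = -69929 (101110111011010111)

-69929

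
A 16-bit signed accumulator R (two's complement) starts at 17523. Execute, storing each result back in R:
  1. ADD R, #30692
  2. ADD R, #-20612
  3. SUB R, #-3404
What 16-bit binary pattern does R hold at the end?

Start: R = 17523 = 0100010001110011.
R = 17523 + 30692 = 48215; wraps to -17321 = 1011110001010111
R = -17321 + (-20612) = -37933; wraps to 27603 = 0110101111010011
R = 27603 − (-3404) = 31007 = 0111100100011111

0111100100011111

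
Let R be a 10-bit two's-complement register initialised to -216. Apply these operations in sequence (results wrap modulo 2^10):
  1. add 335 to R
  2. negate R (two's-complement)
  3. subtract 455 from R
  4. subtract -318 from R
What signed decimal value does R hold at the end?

-256

Start: R = -216 = 1100101000.
R = -216 + 335 = 119 = 0001110111
R = −(119) = -119 = 1110001001
R = -119 − 455 = -574; wraps to 450 = 0111000010
R = 450 − (-318) = 768; wraps to -256 = 1100000000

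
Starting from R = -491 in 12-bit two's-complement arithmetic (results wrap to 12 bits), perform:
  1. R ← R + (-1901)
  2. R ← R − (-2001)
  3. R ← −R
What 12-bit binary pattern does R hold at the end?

000110000111

Start: R = -491 = 111000010101.
R = -491 + (-1901) = -2392; wraps to 1704 = 011010101000
R = 1704 − (-2001) = 3705; wraps to -391 = 111001111001
R = −(-391) = 391 = 000110000111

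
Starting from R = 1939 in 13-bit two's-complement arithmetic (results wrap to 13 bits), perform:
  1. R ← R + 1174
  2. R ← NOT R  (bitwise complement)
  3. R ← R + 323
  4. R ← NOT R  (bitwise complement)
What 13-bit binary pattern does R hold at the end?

Start: R = 1939 = 0011110010011.
R = 1939 + 1174 = 3113 = 0110000101001
R = NOT 0110000101001 = 1001111010110 = -3114
R = -3114 + 323 = -2791 = 1010100011001
R = NOT 1010100011001 = 0101011100110 = 2790

0101011100110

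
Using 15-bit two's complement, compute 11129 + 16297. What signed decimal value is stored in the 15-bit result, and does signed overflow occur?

-5342; overflow

11129 → 010101101111001
16297 → 011111110101001
  010101101111001
+ 011111110101001
= 110101100100010
Result 110101100100010: MSB = 1 → 27426 − 32768 = -5342.
Both addends are non-negative but the stored result is negative: signed overflow. The true value 11129 + 16297 = 27426 lies outside [-16384, 16383].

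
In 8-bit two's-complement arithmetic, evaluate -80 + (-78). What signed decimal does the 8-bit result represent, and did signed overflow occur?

98; overflow

-80 → 10110000
-78 → 10110010
  10110000
+ 10110010
= 01100010  (discard carry-out 1)
Result 01100010: MSB = 0 → value 98.
Both addends are negative but the stored result is non-negative: signed overflow. The true value -80 + (-78) = -158 lies outside [-128, 127].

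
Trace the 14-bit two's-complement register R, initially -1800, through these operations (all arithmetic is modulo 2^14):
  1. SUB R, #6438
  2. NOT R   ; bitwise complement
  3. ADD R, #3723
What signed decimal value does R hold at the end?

Start: R = -1800 = 11100011111000.
R = -1800 − 6438 = -8238; wraps to 8146 = 01111111010010
R = NOT 01111111010010 = 10000000101101 = -8147
R = -8147 + 3723 = -4424 = 10111010111000

-4424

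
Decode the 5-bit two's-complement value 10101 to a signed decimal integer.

-11

MSB is 1, so the value is negative.
Unsigned reading: 21. Subtract 2^5 = 32: 21 − 32 = -11.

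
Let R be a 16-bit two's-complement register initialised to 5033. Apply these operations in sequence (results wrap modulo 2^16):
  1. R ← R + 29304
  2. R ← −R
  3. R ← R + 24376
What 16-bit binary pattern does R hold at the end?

Start: R = 5033 = 0001001110101001.
R = 5033 + 29304 = 34337; wraps to -31199 = 1000011000100001
R = −(-31199) = 31199 = 0111100111011111
R = 31199 + 24376 = 55575; wraps to -9961 = 1101100100010111

1101100100010111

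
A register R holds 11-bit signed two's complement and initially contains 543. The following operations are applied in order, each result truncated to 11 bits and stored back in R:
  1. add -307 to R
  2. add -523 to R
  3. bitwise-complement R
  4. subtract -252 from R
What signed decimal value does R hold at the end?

538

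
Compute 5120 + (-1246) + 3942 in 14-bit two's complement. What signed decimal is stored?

5120 + (-1246) = 3874 (00111100100010)
3874 + 3942 = 7816 (01111010001000)

7816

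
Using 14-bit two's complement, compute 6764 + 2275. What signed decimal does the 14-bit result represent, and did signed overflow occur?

6764 → 01101001101100
2275 → 00100011100011
  01101001101100
+ 00100011100011
= 10001101001111
Result 10001101001111: MSB = 1 → 9039 − 16384 = -7345.
Both addends are non-negative but the stored result is negative: signed overflow. The true value 6764 + 2275 = 9039 lies outside [-8192, 8191].

-7345; overflow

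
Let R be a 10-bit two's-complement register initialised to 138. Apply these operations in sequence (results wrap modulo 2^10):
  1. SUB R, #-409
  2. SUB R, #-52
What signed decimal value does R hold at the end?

-425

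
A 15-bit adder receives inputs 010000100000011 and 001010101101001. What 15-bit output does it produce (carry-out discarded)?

011011001101100

  010000100000011
+ 001010101101001
= 011011001101100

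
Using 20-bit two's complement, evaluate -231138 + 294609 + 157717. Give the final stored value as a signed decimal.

221188

-231138 + 294609 = 63471 (00001111011111101111)
63471 + 157717 = 221188 (00110110000000000100)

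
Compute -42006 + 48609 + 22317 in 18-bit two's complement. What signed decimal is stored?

28920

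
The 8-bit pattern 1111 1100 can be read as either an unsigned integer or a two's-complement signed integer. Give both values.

unsigned = 252, signed = -4

Unsigned: 11111100 = 252.
Signed: MSB=1 → 252 − 256 = -4.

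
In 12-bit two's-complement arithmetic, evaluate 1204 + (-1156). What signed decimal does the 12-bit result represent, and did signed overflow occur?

48; no overflow

1204 → 010010110100
-1156 → 101101111100
  010010110100
+ 101101111100
= 000000110000  (discard carry-out 1)
Result 000000110000: MSB = 0 → value 48.
Addends have opposite signs, so signed overflow cannot occur.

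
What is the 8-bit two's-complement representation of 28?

00011100

28 is non-negative, so write it directly in 8 bits: 00011100.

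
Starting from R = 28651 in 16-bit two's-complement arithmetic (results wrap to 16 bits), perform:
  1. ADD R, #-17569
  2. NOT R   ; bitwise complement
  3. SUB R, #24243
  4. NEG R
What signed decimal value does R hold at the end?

-30210

Start: R = 28651 = 0110111111101011.
R = 28651 + (-17569) = 11082 = 0010101101001010
R = NOT 0010101101001010 = 1101010010110101 = -11083
R = -11083 − 24243 = -35326; wraps to 30210 = 0111011000000010
R = −(30210) = -30210 = 1000100111111110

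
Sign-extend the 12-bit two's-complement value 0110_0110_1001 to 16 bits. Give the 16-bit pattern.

0000011001101001

MSB of 011001101001 is 0; replicate it into the new high bits.
0000|011001101001 → 0000011001101001 (still 1641).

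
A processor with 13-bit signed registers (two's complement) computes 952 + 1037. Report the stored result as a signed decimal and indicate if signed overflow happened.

1989; no overflow

952 → 0001110111000
1037 → 0010000001101
  0001110111000
+ 0010000001101
= 0011111000101
Result 0011111000101: MSB = 0 → value 1989.
Both addends are non-negative and so is the stored result: no signed overflow.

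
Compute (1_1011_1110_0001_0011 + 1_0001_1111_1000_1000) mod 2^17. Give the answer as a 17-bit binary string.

  11011111000010011
+ 10001111110001000
= 01101110110011011  (discard carry-out 1)

01101110110011011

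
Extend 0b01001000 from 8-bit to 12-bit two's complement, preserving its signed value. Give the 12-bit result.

000001001000

MSB of 01001000 is 0; replicate it into the new high bits.
0000|01001000 → 000001001000 (still 72).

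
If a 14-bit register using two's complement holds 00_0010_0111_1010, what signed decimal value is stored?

634

MSB is 0, so the value is non-negative: 00001001111010 = 634.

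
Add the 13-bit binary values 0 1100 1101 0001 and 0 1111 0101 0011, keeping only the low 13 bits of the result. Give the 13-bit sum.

  0110011010001
+ 0111101010011
= 1110000100100

1110000100100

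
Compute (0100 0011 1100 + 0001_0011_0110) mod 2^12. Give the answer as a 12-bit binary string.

010101110010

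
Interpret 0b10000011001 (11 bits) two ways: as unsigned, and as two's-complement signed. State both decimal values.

unsigned = 1049, signed = -999

Unsigned: 10000011001 = 1049.
Signed: MSB=1 → 1049 − 2048 = -999.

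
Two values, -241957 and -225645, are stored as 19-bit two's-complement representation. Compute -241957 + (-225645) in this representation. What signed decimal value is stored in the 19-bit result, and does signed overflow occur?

-241957 → 1000100111011011011
-225645 → 1001000111010010011
  1000100111011011011
+ 1001000111010010011
= 0001101110101101110  (discard carry-out 1)
Result 0001101110101101110: MSB = 0 → value 56686.
Both addends are negative but the stored result is non-negative: signed overflow. The true value -241957 + (-225645) = -467602 lies outside [-262144, 262143].

56686; overflow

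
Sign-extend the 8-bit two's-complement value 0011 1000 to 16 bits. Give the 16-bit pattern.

MSB of 00111000 is 0; replicate it into the new high bits.
00000000|00111000 → 0000000000111000 (still 56).

0000000000111000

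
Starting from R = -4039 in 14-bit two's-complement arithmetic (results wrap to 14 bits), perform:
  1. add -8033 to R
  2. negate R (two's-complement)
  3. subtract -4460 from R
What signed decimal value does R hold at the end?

148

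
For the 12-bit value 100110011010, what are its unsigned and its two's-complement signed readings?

unsigned = 2458, signed = -1638

Unsigned: 100110011010 = 2458.
Signed: MSB=1 → 2458 − 4096 = -1638.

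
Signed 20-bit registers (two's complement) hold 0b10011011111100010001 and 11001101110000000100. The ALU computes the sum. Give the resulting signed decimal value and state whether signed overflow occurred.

432917; overflow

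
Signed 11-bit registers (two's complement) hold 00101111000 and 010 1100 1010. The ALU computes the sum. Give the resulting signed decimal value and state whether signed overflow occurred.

00101111000 = 376 (signed)
010 1100 1010 → 01011001010 = 714 (signed)
  00101111000
+ 01011001010
= 10001000010
Result 10001000010: MSB = 1 → 1090 − 2048 = -958.
Both addends are non-negative but the stored result is negative: signed overflow. The true value 376 + 714 = 1090 lies outside [-1024, 1023].

-958; overflow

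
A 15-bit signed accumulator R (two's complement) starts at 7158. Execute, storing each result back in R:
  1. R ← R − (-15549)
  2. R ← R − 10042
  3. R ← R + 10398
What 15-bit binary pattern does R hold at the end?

101101000010111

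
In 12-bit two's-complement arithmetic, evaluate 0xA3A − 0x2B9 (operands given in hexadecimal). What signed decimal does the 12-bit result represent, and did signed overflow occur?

1921; overflow

0xA3A = 101000111010 = -1478 (signed)
0x2B9 = 001010111001 = 697 (signed)
Subtract via negate-and-add: invert 001010111001 + 1 = 110101000111 (i.e. -697).
  101000111010
+ 110101000111
= 011110000001  (discard carry-out 1)
Result 011110000001: MSB = 0 → value 1921.
Both addends (after negating the subtrahend) are negative but the stored result is non-negative: signed overflow. The true value -1478 − 697 = -2175 lies outside [-2048, 2047].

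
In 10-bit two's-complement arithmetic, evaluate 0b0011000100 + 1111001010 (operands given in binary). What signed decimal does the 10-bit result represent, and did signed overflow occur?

142; no overflow

0b0011000100 → 0011000100 = 196 (signed)
1111001010 = -54 (signed)
  0011000100
+ 1111001010
= 0010001110  (discard carry-out 1)
Result 0010001110: MSB = 0 → value 142.
Addends have opposite signs, so signed overflow cannot occur.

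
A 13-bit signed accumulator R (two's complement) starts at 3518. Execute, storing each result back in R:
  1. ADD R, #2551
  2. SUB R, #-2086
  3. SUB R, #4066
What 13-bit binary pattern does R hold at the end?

0111111111001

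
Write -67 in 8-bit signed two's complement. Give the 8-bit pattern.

10111101

|-67| = 67 = 01000011 in 8 bits.
Invert the bits: 10111100. Add 1: 10111101.
Check: 10111101 reads as 189 − 256 = -67.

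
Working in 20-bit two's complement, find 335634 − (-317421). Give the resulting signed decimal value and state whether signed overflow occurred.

335634 → 01010001111100010010
-317421 → 10110010100000010011
Subtract via negate-and-add: invert 10110010100000010011 + 1 = 01001101011111101101 (i.e. 317421).
  01010001111100010010
+ 01001101011111101101
= 10011111011011111111
Result 10011111011011111111: MSB = 1 → 653055 − 1048576 = -395521.
Both addends (after negating the subtrahend) are non-negative but the stored result is negative: signed overflow. The true value 335634 − (-317421) = 653055 lies outside [-524288, 524287].

-395521; overflow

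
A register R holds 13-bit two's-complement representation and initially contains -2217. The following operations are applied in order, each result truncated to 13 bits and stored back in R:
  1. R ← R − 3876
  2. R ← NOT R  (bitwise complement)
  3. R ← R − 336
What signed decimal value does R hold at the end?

-2436

Start: R = -2217 = 1011101010111.
R = -2217 − 3876 = -6093; wraps to 2099 = 0100000110011
R = NOT 0100000110011 = 1011111001100 = -2100
R = -2100 − 336 = -2436 = 1011001111100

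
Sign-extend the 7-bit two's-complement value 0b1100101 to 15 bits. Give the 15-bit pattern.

MSB of 1100101 is 1; replicate it into the new high bits.
11111111|1100101 → 111111111100101 (still -27).

111111111100101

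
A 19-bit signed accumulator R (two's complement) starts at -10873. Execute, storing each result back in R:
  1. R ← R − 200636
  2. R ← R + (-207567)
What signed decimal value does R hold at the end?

Start: R = -10873 = 1111101010110000111.
R = -10873 − 200636 = -211509 = 1001100010111001011
R = -211509 + (-207567) = -419076; wraps to 105212 = 0011001101011111100

105212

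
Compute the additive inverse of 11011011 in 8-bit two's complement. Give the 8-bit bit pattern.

Invert: 00100100. Add 1: 00100101.
Check: 11011011 = -37, 00100101 = 37.

00100101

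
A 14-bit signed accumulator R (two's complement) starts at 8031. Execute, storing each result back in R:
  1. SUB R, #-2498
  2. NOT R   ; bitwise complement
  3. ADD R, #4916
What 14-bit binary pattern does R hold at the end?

Start: R = 8031 = 01111101011111.
R = 8031 − (-2498) = 10529; wraps to -5855 = 10100100100001
R = NOT 10100100100001 = 01011011011110 = 5854
R = 5854 + 4916 = 10770; wraps to -5614 = 10101000010010

10101000010010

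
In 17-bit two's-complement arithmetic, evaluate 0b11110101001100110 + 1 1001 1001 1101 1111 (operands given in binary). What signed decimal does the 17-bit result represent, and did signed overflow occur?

-31675; no overflow

0b11110101001100110 → 11110101001100110 = -5530 (signed)
1 1001 1001 1101 1111 → 11001100111011111 = -26145 (signed)
  11110101001100110
+ 11001100111011111
= 11000010001000101  (discard carry-out 1)
Result 11000010001000101: MSB = 1 → 99397 − 131072 = -31675.
Both addends are negative and so is the stored result: no signed overflow.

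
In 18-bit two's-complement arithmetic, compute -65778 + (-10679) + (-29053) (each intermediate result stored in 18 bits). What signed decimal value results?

-105510

-65778 + (-10679) = -76457 (101101010101010111)
-76457 + (-29053) = -105510 (100110001111011010)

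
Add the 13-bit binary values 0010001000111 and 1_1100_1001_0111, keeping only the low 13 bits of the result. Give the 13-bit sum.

0000011011110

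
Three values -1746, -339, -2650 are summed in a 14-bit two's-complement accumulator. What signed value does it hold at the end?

-1746 + (-339) = -2085 (11011111011011)
-2085 + (-2650) = -4735 (10110110000001)

-4735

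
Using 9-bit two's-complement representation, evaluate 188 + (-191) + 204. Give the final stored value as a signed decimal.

201

188 + (-191) = -3 (111111101)
-3 + 204 = 201 (011001001)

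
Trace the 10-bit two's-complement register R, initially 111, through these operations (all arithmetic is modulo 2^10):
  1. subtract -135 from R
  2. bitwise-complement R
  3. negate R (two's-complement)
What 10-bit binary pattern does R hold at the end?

0011110111

Start: R = 111 = 0001101111.
R = 111 − (-135) = 246 = 0011110110
R = NOT 0011110110 = 1100001001 = -247
R = −(-247) = 247 = 0011110111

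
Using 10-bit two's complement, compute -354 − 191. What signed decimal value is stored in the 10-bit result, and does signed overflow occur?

-354 → 1010011110
191 → 0010111111
Subtract via negate-and-add: invert 0010111111 + 1 = 1101000001 (i.e. -191).
  1010011110
+ 1101000001
= 0111011111  (discard carry-out 1)
Result 0111011111: MSB = 0 → value 479.
Both addends (after negating the subtrahend) are negative but the stored result is non-negative: signed overflow. The true value -354 − 191 = -545 lies outside [-512, 511].

479; overflow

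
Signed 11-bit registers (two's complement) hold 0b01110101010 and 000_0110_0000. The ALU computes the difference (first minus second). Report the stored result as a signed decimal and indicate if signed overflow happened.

0b01110101010 → 01110101010 = 938 (signed)
000_0110_0000 → 00001100000 = 96 (signed)
Subtract via negate-and-add: invert 00001100000 + 1 = 11110100000 (i.e. -96).
  01110101010
+ 11110100000
= 01101001010  (discard carry-out 1)
Result 01101001010: MSB = 0 → value 842.
Addends (after negating the subtrahend) have opposite signs, so signed overflow cannot occur.

842; no overflow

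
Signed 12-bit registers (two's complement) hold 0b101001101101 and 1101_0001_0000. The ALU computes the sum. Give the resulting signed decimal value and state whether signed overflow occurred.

0b101001101101 → 101001101101 = -1427 (signed)
1101_0001_0000 → 110100010000 = -752 (signed)
  101001101101
+ 110100010000
= 011101111101  (discard carry-out 1)
Result 011101111101: MSB = 0 → value 1917.
Both addends are negative but the stored result is non-negative: signed overflow. The true value -1427 + (-752) = -2179 lies outside [-2048, 2047].

1917; overflow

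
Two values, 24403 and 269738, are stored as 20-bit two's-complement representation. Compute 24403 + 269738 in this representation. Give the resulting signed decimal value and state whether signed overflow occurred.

294141; no overflow

24403 → 00000101111101010011
269738 → 01000001110110101010
  00000101111101010011
+ 01000001110110101010
= 01000111110011111101
Result 01000111110011111101: MSB = 0 → value 294141.
Both addends are non-negative and so is the stored result: no signed overflow.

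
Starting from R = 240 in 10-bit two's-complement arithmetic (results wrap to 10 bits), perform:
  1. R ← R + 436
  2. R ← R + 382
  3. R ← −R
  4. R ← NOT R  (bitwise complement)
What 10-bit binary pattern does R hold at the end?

Start: R = 240 = 0011110000.
R = 240 + 436 = 676; wraps to -348 = 1010100100
R = -348 + 382 = 34 = 0000100010
R = −(34) = -34 = 1111011110
R = NOT 1111011110 = 0000100001 = 33

0000100001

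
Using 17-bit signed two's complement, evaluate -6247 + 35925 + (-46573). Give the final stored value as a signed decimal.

-16895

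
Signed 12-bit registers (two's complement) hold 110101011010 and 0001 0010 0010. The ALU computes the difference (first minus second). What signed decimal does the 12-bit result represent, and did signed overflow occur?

-968; no overflow

110101011010 = -678 (signed)
0001 0010 0010 → 000100100010 = 290 (signed)
Subtract via negate-and-add: invert 000100100010 + 1 = 111011011110 (i.e. -290).
  110101011010
+ 111011011110
= 110000111000  (discard carry-out 1)
Result 110000111000: MSB = 1 → 3128 − 4096 = -968.
Both addends (after negating the subtrahend) are negative and so is the stored result: no signed overflow.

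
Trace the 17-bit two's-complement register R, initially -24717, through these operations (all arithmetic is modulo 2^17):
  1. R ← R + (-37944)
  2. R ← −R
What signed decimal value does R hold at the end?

Start: R = -24717 = 11001111101110011.
R = -24717 + (-37944) = -62661 = 10000101100111011
R = −(-62661) = 62661 = 01111010011000101

62661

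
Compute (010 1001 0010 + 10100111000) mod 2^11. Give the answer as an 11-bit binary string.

  01010010010
+ 10100111000
= 11111001010

11111001010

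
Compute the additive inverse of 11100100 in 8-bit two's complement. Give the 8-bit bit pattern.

00011100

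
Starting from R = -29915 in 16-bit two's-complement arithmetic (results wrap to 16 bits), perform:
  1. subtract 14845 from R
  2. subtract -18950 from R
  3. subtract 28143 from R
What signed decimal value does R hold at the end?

11583

Start: R = -29915 = 1000101100100101.
R = -29915 − 14845 = -44760; wraps to 20776 = 0101000100101000
R = 20776 − (-18950) = 39726; wraps to -25810 = 1001101100101110
R = -25810 − 28143 = -53953; wraps to 11583 = 0010110100111111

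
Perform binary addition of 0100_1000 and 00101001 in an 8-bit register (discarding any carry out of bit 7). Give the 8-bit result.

  01001000
+ 00101001
= 01110001

01110001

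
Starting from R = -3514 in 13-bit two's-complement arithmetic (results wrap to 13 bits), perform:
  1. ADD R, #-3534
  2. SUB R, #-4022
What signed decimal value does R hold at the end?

Start: R = -3514 = 1001001000110.
R = -3514 + (-3534) = -7048; wraps to 1144 = 0010001111000
R = 1144 − (-4022) = 5166; wraps to -3026 = 1010000101110

-3026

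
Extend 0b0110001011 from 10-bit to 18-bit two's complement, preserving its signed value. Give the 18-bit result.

MSB of 0110001011 is 0; replicate it into the new high bits.
00000000|0110001011 → 000000000110001011 (still 395).

000000000110001011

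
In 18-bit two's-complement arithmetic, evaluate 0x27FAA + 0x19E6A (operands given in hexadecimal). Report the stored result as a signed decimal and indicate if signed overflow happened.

7700; no overflow

0x27FAA = 100111111110101010 = -98390 (signed)
0x19E6A = 011001111001101010 = 106090 (signed)
  100111111110101010
+ 011001111001101010
= 000001111000010100  (discard carry-out 1)
Result 000001111000010100: MSB = 0 → value 7700.
Addends have opposite signs, so signed overflow cannot occur.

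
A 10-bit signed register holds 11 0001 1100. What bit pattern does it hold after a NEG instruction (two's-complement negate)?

Invert: 0011100011. Add 1: 0011100100.

0011100100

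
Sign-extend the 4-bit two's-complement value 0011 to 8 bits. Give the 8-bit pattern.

MSB of 0011 is 0; replicate it into the new high bits.
0000|0011 → 00000011 (still 3).

00000011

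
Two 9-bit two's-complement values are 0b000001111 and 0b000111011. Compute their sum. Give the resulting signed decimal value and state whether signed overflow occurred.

0b000001111 → 000001111 = 15 (signed)
0b000111011 → 000111011 = 59 (signed)
  000001111
+ 000111011
= 001001010
Result 001001010: MSB = 0 → value 74.
Both addends are non-negative and so is the stored result: no signed overflow.

74; no overflow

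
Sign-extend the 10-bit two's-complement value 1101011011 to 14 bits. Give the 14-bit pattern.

11111101011011

MSB of 1101011011 is 1; replicate it into the new high bits.
1111|1101011011 → 11111101011011 (still -165).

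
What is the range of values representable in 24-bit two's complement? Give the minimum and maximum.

min = -8388608, max = 8388607

Minimum: −2^23 = -8388608.
Maximum: 2^23 − 1 = 8388607.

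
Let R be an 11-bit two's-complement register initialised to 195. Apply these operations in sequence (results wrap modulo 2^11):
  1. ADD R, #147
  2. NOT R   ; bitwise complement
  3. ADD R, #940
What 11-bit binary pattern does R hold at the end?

01001010101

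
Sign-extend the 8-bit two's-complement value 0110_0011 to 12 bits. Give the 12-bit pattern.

000001100011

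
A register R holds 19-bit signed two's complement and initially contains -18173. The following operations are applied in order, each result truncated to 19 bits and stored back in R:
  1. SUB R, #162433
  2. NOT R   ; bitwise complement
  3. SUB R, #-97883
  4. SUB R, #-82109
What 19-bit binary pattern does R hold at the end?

Start: R = -18173 = 1111011100100000011.
R = -18173 − 162433 = -180606 = 1010011111010000010
R = NOT 1010011111010000010 = 0101100000101111101 = 180605
R = 180605 − (-97883) = 278488; wraps to -245800 = 1000011111111011000
R = -245800 − (-82109) = -163691 = 1011000000010010101

1011000000010010101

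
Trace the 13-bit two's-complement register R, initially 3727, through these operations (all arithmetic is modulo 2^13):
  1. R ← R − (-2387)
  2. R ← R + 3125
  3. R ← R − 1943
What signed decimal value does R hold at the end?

-896

Start: R = 3727 = 0111010001111.
R = 3727 − (-2387) = 6114; wraps to -2078 = 1011111100010
R = -2078 + 3125 = 1047 = 0010000010111
R = 1047 − 1943 = -896 = 1110010000000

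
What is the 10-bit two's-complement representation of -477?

1000100011

|-477| = 477 = 0111011101 in 10 bits.
Invert the bits: 1000100010. Add 1: 1000100011.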